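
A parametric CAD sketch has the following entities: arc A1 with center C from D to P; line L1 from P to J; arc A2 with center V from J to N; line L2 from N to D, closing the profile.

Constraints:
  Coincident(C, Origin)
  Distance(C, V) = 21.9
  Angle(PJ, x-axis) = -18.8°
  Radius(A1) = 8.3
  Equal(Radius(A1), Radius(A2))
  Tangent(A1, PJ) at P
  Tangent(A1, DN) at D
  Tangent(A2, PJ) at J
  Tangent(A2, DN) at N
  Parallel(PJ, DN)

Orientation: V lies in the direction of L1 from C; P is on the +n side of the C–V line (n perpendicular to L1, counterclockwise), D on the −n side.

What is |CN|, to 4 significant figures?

23.42

Tangency of A1 to both parallel lines with radius 8.3 puts P and D at C ± 8.3·n: P = (2.675, 7.857), D = (-2.675, -7.857). Equal radii place J and N the same way about V: J = V + 8.3·n = (23.41, 0.7996), N = V − 8.3·n = (18.06, -14.91). Then |CN| = |N − C| = 23.42.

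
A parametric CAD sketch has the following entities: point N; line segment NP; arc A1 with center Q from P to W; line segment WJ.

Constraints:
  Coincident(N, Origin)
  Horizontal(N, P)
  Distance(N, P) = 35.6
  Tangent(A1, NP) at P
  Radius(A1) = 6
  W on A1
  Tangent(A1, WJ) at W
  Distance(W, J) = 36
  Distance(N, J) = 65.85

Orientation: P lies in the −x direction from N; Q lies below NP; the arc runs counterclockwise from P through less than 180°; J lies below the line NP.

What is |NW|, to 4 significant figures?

41.37

Checks: |QW| = 6.000 ✓; ∠(QW, WJ) = 90.00° ✓; |WJ| = 36.00 ✓; |NJ| = 65.85 ✓.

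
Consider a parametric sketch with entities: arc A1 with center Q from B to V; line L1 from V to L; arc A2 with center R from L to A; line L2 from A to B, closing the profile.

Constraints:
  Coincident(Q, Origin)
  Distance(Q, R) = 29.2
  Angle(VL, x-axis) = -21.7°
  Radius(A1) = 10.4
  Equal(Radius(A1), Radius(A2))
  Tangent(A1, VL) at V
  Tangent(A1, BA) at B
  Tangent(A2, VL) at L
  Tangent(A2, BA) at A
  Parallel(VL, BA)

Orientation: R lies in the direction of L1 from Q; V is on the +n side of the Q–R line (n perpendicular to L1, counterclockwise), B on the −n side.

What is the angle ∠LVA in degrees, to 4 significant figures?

35.46°

The slot axis is L1's direction at -21.7°, so u = (cos -21.7°, sin -21.7°) = (0.9291, -0.3697) and n = (−sin -21.7°, cos -21.7°) = (0.3697, 0.9291). Q is at the origin and R lies 29.2 along u from Q, so R = 29.2·u = (27.13, -10.80). Tangency of A1 to both parallel lines with radius 10.4 puts V and B at Q ± 10.4·n: V = (3.845, 9.663), B = (-3.845, -9.663). Equal radii place L and A the same way about R: L = R + 10.4·n = (30.98, -1.134), A = R − 10.4·n = (23.29, -20.46). Then cos ∠LVA = VL·VA / (|VL||VA|), giving 35.46°.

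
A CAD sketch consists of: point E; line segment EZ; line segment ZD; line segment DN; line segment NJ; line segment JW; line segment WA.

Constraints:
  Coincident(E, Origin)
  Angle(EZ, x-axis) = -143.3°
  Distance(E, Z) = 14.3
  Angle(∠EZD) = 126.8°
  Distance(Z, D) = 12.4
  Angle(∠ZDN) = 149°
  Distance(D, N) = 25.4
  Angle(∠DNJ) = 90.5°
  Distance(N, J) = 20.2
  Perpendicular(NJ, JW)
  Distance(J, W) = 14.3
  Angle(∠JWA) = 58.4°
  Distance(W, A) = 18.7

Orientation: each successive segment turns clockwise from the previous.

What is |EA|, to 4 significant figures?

36.82

NJ is perpendicular to JW, so JW runs at -47.00°; with |JW| = 14.3, W = (-15.99, 17.02). ∠JWA = 58.4° gives WA at -168.6° from the x-axis; with |WA| = 18.7, A = (-34.32, 13.32). Then |EA| = |A − E| = 36.82.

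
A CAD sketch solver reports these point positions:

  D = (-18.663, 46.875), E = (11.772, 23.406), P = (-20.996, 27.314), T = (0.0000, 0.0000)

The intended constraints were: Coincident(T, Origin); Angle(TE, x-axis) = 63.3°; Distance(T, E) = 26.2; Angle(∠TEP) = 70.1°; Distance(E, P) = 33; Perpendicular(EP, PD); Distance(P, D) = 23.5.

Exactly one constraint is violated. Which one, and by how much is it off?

Distance(P, D) = 23.5 — off by 3.80.

T = (0.00, 0.00) ✓; TE at 63.30° ✓; |TE| = 26.20 ✓; ∠TEP = 70.10° ✓; |EP| = 33.00 ✓; ∠(EP, PD) = 90.00° ✓; |PD| = 19.70 ✗.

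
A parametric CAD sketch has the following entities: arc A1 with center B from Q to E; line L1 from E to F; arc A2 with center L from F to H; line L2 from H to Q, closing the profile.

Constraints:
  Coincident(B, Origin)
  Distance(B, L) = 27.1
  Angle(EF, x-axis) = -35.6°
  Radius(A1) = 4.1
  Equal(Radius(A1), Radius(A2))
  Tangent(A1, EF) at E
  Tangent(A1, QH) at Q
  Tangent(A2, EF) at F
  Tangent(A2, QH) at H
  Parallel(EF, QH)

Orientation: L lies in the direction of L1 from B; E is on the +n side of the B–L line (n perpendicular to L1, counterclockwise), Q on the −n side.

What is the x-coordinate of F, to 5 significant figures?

24.422

The slot axis is L1's direction at -35.6°, so u = (cos -35.6°, sin -35.6°) = (0.81310, -0.58212) and n = (−sin -35.6°, cos -35.6°) = (0.58212, 0.81310). B is at the origin and L lies 27.1 along u from B, so L = 27.1·u = (22.035, -15.776). Tangency of A1 to both parallel lines with radius 4.1 puts E and Q at B ± 4.1·n: E = (2.3867, 3.3337), Q = (-2.3867, -3.3337). Equal radii place F and H the same way about L: F = L + 4.1·n = (24.422, -12.442), H = L − 4.1·n = (19.648, -19.109). So F.x = 24.422.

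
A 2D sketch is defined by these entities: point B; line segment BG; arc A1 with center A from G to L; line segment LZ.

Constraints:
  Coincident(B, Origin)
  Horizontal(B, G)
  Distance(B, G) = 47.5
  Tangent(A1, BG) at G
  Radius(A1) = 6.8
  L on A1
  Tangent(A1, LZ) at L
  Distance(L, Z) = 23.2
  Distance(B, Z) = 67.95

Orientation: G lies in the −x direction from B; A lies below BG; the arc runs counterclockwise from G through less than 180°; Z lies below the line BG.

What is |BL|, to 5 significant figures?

53.878

B is at the origin; B and G share the same y with |BG| = 47.5 and G on the −x side, so G = (-47.500, 0.0000). The tangent condition forces AG to be normal to BG, so A = G + (0, -6.8) = (-47.500, -6.8000). Since AL ⟂ LZ (tangency), |AZ| = √(6.8² + 23.2²) = 24.176 regardless of where L sits on A1. So Z lies on both circle(B, 67.95) and circle(A, 24.176); the below-BG intersection is Z = (-63.065, -25.299). L is the foot of the tangent from Z: L = (-53.725, -4.0624).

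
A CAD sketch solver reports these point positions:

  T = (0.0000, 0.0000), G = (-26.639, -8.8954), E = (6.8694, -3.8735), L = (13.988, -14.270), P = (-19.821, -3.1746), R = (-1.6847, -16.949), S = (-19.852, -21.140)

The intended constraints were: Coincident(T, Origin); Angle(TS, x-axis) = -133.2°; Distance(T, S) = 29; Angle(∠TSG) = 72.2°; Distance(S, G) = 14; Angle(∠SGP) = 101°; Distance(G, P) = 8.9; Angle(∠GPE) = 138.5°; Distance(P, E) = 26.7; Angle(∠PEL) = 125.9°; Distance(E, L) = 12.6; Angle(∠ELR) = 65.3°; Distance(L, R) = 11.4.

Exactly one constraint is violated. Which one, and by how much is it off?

Distance(L, R) = 11.4 — off by 4.50.

T = (0.00, 0.00) ✓; TS at -133.2° ✓; |TS| = 29.00 ✓; ∠TSG = 72.20° ✓; |SG| = 14.00 ✓; ∠SGP = 101.0° ✓; |GP| = 8.900 ✓; ∠GPE = 138.5° ✓; |PE| = 26.70 ✓; ∠PEL = 125.9° ✓; |EL| = 12.60 ✓; ∠ELR = 65.30° ✓; |LR| = 15.90 ✗.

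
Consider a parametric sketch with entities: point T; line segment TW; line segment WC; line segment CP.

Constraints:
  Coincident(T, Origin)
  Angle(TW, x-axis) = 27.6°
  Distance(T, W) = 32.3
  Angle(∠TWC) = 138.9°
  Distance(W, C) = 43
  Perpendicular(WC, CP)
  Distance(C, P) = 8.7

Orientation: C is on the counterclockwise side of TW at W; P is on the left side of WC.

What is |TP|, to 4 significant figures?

68.50

T is at the origin; TW runs at 27.6° with length 32.3, so W = 32.3·(cos 27.6°, sin 27.6°) = (28.62, 14.96). ∠TWC = 138.9°, so WC runs at 27.6° + (180° − 138.9°) = 68.70° from the x-axis; with |WC| = 43.0, C = W + 43.0·(cos 68.70°, sin 68.70°) = (44.24, 55.03). The perpendicularity gives CP at right angles to WC; with |CP| = 8.7 on the left of WC, P = C + 8.7·(-0.9317, 0.3633) = (36.14, 58.19). Then |TP| = |P − T| = 68.50.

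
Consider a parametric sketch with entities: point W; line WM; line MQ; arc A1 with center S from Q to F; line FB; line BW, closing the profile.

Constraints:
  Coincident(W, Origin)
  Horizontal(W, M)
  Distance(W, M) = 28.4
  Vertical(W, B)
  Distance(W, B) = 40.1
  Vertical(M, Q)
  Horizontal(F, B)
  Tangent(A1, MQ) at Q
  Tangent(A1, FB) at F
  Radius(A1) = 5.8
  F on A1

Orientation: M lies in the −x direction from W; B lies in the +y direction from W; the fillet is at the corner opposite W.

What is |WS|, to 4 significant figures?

41.08

W and B share the same x with |WB| = 40.1 and B on the +y side, so B = (0.000, 40.10). The virtual corner opposite W is at (-28.40, 40.10). Since A1 is tangent to MQ there, SQ ⟂ MQ and A1 meets FB tangentially, so SF is at right angles to FB, with radius 5.8, so the center S sits 5.8 in from both sides at S = (-22.60, 34.30). Then |WS| = |S − W| = 41.08.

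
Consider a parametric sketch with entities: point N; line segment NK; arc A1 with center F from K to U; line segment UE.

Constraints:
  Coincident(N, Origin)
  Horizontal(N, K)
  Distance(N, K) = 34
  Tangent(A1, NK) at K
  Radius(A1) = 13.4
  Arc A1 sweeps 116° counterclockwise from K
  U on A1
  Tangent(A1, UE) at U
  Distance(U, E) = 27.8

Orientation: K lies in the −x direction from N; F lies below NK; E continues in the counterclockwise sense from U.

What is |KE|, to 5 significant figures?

44.261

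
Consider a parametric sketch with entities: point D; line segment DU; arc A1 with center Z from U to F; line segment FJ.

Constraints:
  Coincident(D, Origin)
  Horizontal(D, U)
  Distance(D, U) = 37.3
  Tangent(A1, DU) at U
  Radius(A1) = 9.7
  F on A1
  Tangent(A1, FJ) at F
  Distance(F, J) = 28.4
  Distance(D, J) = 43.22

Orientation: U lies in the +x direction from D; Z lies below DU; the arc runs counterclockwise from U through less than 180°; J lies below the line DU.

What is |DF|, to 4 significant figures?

28.91

Checks: |ZF| = 9.700 ✓; ∠(ZF, FJ) = 90.00° ✓; |FJ| = 28.40 ✓; |DJ| = 43.22 ✓.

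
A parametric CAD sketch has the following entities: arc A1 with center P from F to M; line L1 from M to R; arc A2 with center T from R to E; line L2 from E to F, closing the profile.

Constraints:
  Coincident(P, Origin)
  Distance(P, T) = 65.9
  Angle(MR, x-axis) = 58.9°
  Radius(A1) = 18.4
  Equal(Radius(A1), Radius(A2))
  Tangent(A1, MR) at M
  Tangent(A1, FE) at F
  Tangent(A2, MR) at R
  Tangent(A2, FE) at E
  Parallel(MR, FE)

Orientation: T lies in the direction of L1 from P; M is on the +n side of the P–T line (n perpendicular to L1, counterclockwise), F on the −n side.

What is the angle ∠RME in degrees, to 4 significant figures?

29.18°

The slot axis is L1's direction at 58.9°, so u = (cos 58.9°, sin 58.9°) = (0.5165, 0.8563) and n = (−sin 58.9°, cos 58.9°) = (-0.8563, 0.5165). P is at the origin and T lies 65.9 along u from P, so T = 65.9·u = (34.04, 56.43). Tangency of A1 to both parallel lines with radius 18.4 puts M and F at P ± 18.4·n: M = (-15.76, 9.504), F = (15.76, -9.504). Equal radii place R and E the same way about T: R = T + 18.4·n = (18.28, 65.93), E = T − 18.4·n = (49.79, 46.92). Then cos ∠RME = MR·ME / (|MR||ME|), giving 29.18°.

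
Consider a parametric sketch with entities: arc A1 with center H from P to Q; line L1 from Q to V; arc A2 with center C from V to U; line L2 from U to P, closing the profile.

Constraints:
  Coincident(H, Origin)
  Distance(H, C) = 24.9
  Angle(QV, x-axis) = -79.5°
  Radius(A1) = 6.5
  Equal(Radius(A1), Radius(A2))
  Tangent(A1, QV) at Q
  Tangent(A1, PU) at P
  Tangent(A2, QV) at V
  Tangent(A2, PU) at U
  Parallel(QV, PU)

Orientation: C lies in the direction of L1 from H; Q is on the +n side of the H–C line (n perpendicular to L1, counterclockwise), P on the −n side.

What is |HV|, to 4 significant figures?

25.73

The slot axis is L1's direction at -79.5°, so u = (cos -79.5°, sin -79.5°) = (0.1822, -0.9833) and n = (−sin -79.5°, cos -79.5°) = (0.9833, 0.1822). H is at the origin and C lies 24.9 along u from H, so C = 24.9·u = (4.538, -24.48). Tangency of A1 to both parallel lines with radius 6.5 puts Q and P at H ± 6.5·n: Q = (6.391, 1.185), P = (-6.391, -1.185). Equal radii place V and U the same way about C: V = C + 6.5·n = (10.93, -23.30), U = C − 6.5·n = (-1.853, -25.67). Then |HV| = |V − H| = 25.73.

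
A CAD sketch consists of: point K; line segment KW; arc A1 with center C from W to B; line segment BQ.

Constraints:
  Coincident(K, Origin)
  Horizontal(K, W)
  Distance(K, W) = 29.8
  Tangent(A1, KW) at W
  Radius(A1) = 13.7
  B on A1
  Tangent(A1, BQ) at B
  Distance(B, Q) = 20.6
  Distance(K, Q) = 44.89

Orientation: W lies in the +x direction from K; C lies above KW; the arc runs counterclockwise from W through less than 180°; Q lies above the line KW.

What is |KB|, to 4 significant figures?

45.79

Checks: |CB| = 13.70 ✓; ∠(CB, BQ) = 90.00° ✓; |BQ| = 20.60 ✓; |KQ| = 44.89 ✓.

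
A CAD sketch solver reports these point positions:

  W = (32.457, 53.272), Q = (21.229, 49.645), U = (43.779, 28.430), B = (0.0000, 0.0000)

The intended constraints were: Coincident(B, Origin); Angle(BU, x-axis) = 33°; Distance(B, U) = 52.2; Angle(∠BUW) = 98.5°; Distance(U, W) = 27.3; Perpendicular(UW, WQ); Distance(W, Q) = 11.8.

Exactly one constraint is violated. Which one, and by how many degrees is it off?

Perpendicular(UW, WQ) — off by 6.60°.

B = (0.00, 0.00) ✓; BU at 33.00° ✓; |BU| = 52.20 ✓; ∠BUW = 98.50° ✓; |UW| = 27.30 ✓; ∠(UW, WQ) = 83.40° ✗; |WQ| = 11.80 ✓.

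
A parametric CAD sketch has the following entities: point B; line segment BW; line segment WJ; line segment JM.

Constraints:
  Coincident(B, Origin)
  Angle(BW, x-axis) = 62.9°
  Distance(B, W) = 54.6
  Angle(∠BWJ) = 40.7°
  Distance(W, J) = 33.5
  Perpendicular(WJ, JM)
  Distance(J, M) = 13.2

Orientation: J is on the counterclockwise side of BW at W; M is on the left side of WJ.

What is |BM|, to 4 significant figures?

23.75

∠BWJ = 40.7°, so WJ runs at 62.9° + (180° − 40.7°) = 202.2° from the x-axis; with |WJ| = 33.5, J = W + 33.5·(cos 202.2°, sin 202.2°) = (-6.144, 35.95). WJ is perpendicular to JM; with |JM| = 13.2 on the left of WJ, M = J + 13.2·(0.3778, -0.9259) = (-1.156, 23.73). Then |BM| = |M − B| = 23.75.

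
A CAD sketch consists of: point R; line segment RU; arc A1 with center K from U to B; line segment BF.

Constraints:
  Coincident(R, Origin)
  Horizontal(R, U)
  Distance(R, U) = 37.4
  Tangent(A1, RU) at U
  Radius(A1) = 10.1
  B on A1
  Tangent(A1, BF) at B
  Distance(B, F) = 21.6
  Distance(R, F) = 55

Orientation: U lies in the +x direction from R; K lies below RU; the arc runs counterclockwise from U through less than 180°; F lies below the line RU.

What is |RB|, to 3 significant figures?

34.2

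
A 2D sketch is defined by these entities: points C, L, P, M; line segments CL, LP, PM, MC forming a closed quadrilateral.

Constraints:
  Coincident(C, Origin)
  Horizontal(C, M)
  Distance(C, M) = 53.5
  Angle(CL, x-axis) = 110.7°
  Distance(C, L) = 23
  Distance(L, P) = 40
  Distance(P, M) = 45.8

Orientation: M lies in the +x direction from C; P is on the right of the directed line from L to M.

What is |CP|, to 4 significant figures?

17.31

C is at the origin; CM is horizontal with |CM| = 53.5 and M in +x, so M = (53.5, 0). CL runs at 110.7° with |CL| = 23.0, so L = (-8.130, 21.52). P is determined by |LP| = 40.0 and |PM| = 45.8 together: it lies at the intersection of circle(L, 40.0) and circle(M, 45.8). With |LM| = 65.28, the foot of the radical line on LM is 28.83 from L and the perpendicular offset is √(40.0² − 28.83²) = 27.73. Taking the right-of-LM solution: P = (9.946, -14.17).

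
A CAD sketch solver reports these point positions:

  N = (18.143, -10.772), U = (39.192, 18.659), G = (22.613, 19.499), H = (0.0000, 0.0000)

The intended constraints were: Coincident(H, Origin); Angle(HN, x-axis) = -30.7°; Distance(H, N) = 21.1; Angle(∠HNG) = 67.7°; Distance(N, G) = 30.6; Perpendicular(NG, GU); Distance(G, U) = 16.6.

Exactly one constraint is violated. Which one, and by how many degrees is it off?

Perpendicular(NG, GU) — off by 5.50°.

H = (0.00, 0.00) ✓; HN at -30.70° ✓; |HN| = 21.10 ✓; ∠HNG = 67.70° ✓; |NG| = 30.60 ✓; ∠(NG, GU) = 84.50° ✗; |GU| = 16.60 ✓.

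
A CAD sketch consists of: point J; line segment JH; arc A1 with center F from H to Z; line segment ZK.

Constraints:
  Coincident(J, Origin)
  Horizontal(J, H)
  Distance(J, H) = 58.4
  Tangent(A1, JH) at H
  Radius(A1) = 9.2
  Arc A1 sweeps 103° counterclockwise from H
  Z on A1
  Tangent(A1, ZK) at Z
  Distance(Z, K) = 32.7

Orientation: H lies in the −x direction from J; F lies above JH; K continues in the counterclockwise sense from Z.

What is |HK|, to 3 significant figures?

43.2

J is at the origin; JH is horizontal with |JH| = 58.4 and H on the −x side, so H = (-58.4, 0.00). Tangency of A1 to JH means the radius FH is perpendicular to JH, so F = H + (0, 9.2) = (-58.4, 9.20). On A1, H sits at bearing -90° from F; a 103° counterclockwise sweep puts Z at bearing 13°, so Z = F + 9.2·(cos 13°, sin 13°) = (-49.4, 11.3). Since A1 is tangent to ZK there, FZ ⟂ ZK, so ZK runs along (−sin 13°, cos 13°); with |ZK| = 32.7, K = (-56.8, 43.1). Then |HK| = |K − H| = 43.2.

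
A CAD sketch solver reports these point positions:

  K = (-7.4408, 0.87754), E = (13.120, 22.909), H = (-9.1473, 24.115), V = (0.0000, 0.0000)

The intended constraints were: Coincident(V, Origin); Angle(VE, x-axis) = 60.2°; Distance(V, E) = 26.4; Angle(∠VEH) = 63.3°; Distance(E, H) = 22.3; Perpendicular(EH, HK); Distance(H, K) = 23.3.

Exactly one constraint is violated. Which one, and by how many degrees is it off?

Perpendicular(EH, HK) — off by 7.30°.

V = (0.00, 0.00) ✓; VE at 60.20° ✓; |VE| = 26.40 ✓; ∠VEH = 63.30° ✓; |EH| = 22.30 ✓; ∠(EH, HK) = 97.30° ✗; |HK| = 23.30 ✓.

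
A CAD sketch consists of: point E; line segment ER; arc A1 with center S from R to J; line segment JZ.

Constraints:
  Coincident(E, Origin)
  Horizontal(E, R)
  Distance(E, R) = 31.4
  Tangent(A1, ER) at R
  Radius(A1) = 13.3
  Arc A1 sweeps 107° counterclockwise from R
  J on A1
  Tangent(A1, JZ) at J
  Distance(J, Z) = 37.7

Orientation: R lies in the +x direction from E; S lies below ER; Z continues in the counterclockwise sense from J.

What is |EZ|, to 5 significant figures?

60.967

E is at the origin; ER is horizontal with |ER| = 31.4 and R on the +x side, so R = (31.400, 0.0000). The tangent condition forces SR to be normal to ER, so S = R + (0, -13.3) = (31.400, -13.300). On A1, R sits at bearing 90° from S; a 107° counterclockwise sweep puts J at bearing 197°, so J = S + 13.3·(cos 197°, sin 197°) = (18.681, -17.189). Tangency of A1 to JZ means the radius SJ is perpendicular to JZ, so JZ runs along (−sin 197°, cos 197°); with |JZ| = 37.7, Z = (29.704, -53.241). Then |EZ| = |Z − E| = 60.967.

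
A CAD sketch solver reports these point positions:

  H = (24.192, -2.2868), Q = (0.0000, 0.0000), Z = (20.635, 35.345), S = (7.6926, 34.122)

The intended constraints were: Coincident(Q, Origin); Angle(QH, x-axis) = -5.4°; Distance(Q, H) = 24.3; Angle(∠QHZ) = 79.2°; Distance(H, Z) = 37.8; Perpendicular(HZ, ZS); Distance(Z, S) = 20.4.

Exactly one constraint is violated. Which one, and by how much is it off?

Distance(Z, S) = 20.4 — off by 7.40.

Q = (0.00, 0.00) ✓; QH at -5.400° ✓; |QH| = 24.30 ✓; ∠QHZ = 79.20° ✓; |HZ| = 37.80 ✓; ∠(HZ, ZS) = 90.00° ✓; |ZS| = 13.00 ✗.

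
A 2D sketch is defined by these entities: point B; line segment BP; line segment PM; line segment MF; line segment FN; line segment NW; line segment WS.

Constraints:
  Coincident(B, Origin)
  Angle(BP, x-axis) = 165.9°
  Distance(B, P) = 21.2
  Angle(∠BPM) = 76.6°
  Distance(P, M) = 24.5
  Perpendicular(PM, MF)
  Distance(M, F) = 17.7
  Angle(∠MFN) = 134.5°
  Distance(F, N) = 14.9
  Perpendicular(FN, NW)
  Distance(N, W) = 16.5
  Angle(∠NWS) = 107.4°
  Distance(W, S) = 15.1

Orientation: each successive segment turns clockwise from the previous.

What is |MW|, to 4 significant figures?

27.58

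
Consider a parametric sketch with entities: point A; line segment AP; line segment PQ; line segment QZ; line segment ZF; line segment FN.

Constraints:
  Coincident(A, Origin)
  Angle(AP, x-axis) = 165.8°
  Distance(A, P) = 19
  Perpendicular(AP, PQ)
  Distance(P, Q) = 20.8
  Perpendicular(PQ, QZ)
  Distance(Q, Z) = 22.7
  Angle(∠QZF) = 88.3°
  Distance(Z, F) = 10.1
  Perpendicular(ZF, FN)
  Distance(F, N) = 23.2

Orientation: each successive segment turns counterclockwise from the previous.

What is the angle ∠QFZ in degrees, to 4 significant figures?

67.44°

A is at the origin; AP runs at 165.8° with length 19.0, so P = (-18.42, 4.661). AP is perpendicular to PQ, so PQ runs at -104.2°; with |PQ| = 20.8, Q = (-23.52, -15.50). The perpendicularity gives QZ at right angles to PQ, so QZ runs at -14.20°; with |QZ| = 22.7, Z = (-1.515, -21.07). ∠QZF = 88.3° gives ZF at 77.50° from the x-axis; with |ZF| = 10.1, F = (0.6706, -11.21). Then cos ∠QFZ = FQ·FZ / (|FQ||FZ|), giving 67.44°.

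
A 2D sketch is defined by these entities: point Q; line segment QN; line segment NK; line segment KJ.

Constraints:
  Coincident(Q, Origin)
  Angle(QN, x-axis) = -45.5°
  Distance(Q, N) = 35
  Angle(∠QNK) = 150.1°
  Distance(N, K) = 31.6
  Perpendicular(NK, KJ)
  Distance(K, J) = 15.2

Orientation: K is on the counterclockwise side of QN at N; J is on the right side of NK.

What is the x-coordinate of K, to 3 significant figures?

55.0

Q is at the origin; QN runs at -45.5° with length 35.0, so N = 35.0·(cos -45.5°, sin -45.5°) = (24.5, -25.0). ∠QNK = 150.1°, so NK runs at -45.5° + (180° − 150.1°) = -15.6° from the x-axis; with |NK| = 31.6, K = N + 31.6·(cos -15.6°, sin -15.6°) = (55.0, -33.5). So K.x = 55.0.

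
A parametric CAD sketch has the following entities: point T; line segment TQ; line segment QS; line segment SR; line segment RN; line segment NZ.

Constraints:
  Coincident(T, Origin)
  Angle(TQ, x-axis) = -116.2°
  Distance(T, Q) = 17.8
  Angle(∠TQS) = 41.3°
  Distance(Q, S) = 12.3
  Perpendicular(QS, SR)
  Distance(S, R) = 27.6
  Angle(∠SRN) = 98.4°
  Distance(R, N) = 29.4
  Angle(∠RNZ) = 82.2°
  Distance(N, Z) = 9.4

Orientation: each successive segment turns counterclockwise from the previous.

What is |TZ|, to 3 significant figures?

32.1

T is at the origin; TQ runs at -116.2° with length 17.8, so Q = (-7.86, -16.0). ∠TQS = 41.3° gives QS at 22.5° from the x-axis; with |QS| = 12.3, S = (3.50, -11.3). The perpendicularity gives SR at right angles to QS, so SR runs at 112°; with |SR| = 27.6, R = (-7.06, 14.2). ∠SRN = 98.4° gives RN at -166° from the x-axis; with |RN| = 29.4, N = (-35.6, 7.07). ∠RNZ = 82.2° gives NZ at -68.1° from the x-axis; with |NZ| = 9.4, Z = (-32.1, -1.65). Then |TZ| = |Z − T| = 32.1.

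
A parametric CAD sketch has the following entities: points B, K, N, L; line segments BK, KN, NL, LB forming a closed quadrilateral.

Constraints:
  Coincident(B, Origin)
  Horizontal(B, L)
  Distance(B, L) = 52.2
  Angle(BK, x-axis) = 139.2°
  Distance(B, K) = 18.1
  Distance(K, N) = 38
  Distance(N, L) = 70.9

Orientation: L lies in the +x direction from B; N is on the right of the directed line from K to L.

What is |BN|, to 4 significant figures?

29.54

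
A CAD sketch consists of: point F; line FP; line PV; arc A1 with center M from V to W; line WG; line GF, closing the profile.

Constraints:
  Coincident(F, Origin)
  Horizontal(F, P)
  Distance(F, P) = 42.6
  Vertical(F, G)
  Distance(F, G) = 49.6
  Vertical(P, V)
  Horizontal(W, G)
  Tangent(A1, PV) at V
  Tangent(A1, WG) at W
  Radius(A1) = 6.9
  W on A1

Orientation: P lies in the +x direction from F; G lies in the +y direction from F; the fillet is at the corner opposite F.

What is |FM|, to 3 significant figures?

55.7

F is at the origin; FP is horizontal with |FP| = 42.6 and P on the +x side, so P = (42.6, 0.00). FG is vertical with |FG| = 49.6 and G on the +y side, so G = (0.00, 49.6). The virtual corner opposite F is at (42.6, 49.6). A1 meets PV tangentially, so MV is at right angles to PV and tangency of A1 to WG means the radius MW is perpendicular to WG, with radius 6.9, so the center M sits 6.9 in from both sides at M = (35.7, 42.7). Then |FM| = |M − F| = 55.7.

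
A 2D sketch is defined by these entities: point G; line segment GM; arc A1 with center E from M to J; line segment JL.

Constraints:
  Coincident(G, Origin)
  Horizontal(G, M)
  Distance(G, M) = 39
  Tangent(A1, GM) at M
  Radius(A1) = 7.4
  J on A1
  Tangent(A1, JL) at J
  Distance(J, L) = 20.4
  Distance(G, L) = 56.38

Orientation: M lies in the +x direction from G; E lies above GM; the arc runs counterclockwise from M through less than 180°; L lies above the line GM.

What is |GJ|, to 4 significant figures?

46.67

Checks: |EJ| = 7.400 ✓; ∠(EJ, JL) = 90.00° ✓; |JL| = 20.40 ✓; |GL| = 56.38 ✓.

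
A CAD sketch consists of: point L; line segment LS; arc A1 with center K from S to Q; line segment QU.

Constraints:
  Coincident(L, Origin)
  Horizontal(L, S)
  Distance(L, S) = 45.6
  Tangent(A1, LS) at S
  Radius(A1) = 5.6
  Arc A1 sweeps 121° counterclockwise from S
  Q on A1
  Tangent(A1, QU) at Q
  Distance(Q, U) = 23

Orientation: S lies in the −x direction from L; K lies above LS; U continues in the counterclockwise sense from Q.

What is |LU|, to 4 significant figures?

59.72

L is at the origin; LS is horizontal with |LS| = 45.6 and S on the −x side, so S = (-45.60, 0.000). Since A1 is tangent to LS there, KS ⟂ LS, so K = S + (0, 5.6) = (-45.60, 5.600). On A1, S sits at bearing -90° from K; a 121° counterclockwise sweep puts Q at bearing 31°, so Q = K + 5.6·(cos 31°, sin 31°) = (-40.80, 8.484). The tangent condition forces KQ to be normal to QU, so QU runs along (−sin 31°, cos 31°); with |QU| = 23.0, U = (-52.65, 28.20). Then |LU| = |U − L| = 59.72.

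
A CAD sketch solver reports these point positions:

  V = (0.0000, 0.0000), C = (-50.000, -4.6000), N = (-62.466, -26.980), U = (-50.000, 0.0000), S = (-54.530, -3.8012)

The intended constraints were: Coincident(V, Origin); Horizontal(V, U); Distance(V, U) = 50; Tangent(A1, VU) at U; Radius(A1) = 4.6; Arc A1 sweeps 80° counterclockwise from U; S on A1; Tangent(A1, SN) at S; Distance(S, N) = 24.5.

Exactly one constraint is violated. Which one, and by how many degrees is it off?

Tangent(A1, SN) at S — off by 8.90°.

V = (0.00, 0.00) ✓; V.y = 0.00, U.y = 0.00 ✓; |VU| = 50.00 ✓; ∠(CU, UV) = 90.00° ✓; |CU| = 4.600 ✓; bearing(C→S) − bearing(C→U) = 80.00° ✓; |CS| = 4.600 ✓; ∠(CS, SN) = 98.90° ✗; |SN| = 24.50 ✓.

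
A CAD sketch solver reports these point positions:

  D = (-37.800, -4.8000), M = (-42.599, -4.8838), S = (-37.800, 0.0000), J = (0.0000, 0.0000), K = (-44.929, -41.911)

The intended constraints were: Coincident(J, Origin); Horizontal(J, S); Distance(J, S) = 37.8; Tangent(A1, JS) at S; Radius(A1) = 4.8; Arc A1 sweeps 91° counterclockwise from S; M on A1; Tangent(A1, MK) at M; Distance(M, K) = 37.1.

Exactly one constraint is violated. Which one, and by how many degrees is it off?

Tangent(A1, MK) at M — off by 4.60°.

J = (0.00, 0.00) ✓; J.y = 0.00, S.y = 0.00 ✓; |JS| = 37.80 ✓; ∠(DS, SJ) = 90.00° ✓; |DS| = 4.800 ✓; bearing(D→M) − bearing(D→S) = 91.00° ✓; |DM| = 4.800 ✓; ∠(DM, MK) = 94.60° ✗; |MK| = 37.10 ✓.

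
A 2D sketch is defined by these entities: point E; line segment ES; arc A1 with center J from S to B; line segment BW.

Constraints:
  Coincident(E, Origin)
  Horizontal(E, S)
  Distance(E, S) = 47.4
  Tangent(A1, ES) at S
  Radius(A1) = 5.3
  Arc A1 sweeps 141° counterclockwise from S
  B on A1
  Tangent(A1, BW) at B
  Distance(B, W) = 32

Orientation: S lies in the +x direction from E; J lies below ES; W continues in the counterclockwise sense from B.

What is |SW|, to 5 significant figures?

36.569

E is at the origin; ES is horizontal with |ES| = 47.4 and S on the +x side, so S = (47.400, 0.0000). Since A1 is tangent to ES there, JS ⟂ ES, so J = S + (0, -5.3) = (47.400, -5.3000). On A1, S sits at bearing 90° from J; a 141° counterclockwise sweep puts B at bearing 231°, so B = J + 5.3·(cos 231°, sin 231°) = (44.065, -9.4189). Since A1 is tangent to BW there, JB ⟂ BW, so BW runs along (−sin 231°, cos 231°); with |BW| = 32.0, W = (68.933, -29.557). Then |SW| = |W − S| = 36.569.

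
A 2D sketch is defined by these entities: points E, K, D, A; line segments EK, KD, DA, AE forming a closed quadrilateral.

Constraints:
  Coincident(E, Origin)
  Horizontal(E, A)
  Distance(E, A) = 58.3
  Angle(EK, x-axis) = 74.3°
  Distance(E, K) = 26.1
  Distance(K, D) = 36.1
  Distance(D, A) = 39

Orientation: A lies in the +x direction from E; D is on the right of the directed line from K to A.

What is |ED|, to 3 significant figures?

21.9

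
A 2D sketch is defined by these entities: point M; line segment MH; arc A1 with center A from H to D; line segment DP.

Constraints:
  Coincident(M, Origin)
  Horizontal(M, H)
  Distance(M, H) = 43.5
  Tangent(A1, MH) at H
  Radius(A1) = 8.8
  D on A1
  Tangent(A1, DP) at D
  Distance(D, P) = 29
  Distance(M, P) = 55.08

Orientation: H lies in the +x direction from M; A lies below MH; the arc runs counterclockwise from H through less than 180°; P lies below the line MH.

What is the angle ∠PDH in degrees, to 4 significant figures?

130.7°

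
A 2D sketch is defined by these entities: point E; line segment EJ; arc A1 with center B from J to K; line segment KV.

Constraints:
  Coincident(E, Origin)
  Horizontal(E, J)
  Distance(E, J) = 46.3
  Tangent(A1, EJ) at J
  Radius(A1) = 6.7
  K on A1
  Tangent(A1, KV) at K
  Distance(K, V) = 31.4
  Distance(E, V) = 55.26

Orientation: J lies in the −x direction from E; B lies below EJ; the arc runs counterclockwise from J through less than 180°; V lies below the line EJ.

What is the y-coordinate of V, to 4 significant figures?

-38.17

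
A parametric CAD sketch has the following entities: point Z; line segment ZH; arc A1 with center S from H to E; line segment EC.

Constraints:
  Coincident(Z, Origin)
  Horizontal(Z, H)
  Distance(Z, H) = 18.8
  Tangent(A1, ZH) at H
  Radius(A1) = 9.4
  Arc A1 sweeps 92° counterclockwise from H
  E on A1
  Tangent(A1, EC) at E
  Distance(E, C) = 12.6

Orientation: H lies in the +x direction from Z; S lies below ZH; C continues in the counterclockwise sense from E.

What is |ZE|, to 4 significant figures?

13.53

Z is at the origin; Z and H share the same y with |ZH| = 18.8 and H on the +x side, so H = (18.80, 0.000). A1 meets ZH tangentially, so SH is at right angles to ZH, so S = H + (0, -9.4) = (18.80, -9.400). On A1, H sits at bearing 90° from S; a 92° counterclockwise sweep puts E at bearing 182°, so E = S + 9.4·(cos 182°, sin 182°) = (9.406, -9.728). Then |ZE| = |E − Z| = 13.53.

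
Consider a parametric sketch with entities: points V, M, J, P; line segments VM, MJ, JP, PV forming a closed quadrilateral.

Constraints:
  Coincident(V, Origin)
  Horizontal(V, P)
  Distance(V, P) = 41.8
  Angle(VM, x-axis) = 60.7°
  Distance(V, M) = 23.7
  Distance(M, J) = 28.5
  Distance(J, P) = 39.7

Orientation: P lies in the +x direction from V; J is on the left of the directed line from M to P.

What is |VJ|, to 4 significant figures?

51.33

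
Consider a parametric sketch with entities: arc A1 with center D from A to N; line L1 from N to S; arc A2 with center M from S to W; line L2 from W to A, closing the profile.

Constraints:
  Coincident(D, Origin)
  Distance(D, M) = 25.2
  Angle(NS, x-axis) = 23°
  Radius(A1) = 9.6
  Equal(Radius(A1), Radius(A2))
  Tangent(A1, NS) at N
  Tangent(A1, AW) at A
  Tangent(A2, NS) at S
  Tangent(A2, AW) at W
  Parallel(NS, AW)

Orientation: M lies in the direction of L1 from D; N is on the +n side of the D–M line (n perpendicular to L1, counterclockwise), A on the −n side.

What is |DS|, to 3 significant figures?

27.0

The slot axis is L1's direction at 23.0°, so u = (cos 23.0°, sin 23.0°) = (0.921, 0.391) and n = (−sin 23.0°, cos 23.0°) = (-0.391, 0.921). D is at the origin and M lies 25.2 along u from D, so M = 25.2·u = (23.2, 9.85). Tangency of A1 to both parallel lines with radius 9.6 puts N and A at D ± 9.6·n: N = (-3.75, 8.84), A = (3.75, -8.84). Equal radii place S and W the same way about M: S = M + 9.6·n = (19.4, 18.7), W = M − 9.6·n = (26.9, 1.01). Then |DS| = |S − D| = 27.0.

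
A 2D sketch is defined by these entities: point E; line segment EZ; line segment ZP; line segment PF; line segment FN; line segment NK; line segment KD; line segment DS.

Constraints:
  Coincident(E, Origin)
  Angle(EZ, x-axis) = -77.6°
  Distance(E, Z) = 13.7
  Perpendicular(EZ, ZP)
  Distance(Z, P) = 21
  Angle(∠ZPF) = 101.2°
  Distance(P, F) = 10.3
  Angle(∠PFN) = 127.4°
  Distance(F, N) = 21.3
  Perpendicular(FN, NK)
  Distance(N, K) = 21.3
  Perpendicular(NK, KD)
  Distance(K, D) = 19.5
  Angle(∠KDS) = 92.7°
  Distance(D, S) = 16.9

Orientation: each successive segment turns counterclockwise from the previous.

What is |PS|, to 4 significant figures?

8.177

E is at the origin; EZ runs at -77.6° with length 13.7, so Z = (2.942, -13.38). EZ is perpendicular to ZP, so ZP runs at 12.40°; with |ZP| = 21.0, P = (23.45, -8.871). ∠ZPF = 101.2° gives PF at 91.20° from the x-axis; with |PF| = 10.3, F = (23.24, 1.427). ∠PFN = 127.4° gives FN at 143.8° from the x-axis; with |FN| = 21.3, N = (6.048, 14.01). FN is perpendicular to NK, so NK runs at -126.2°; with |NK| = 21.3, K = (-6.532, -3.182). The perpendicularity gives KD at right angles to NK, so KD runs at -36.20°; with |KD| = 19.5, D = (9.204, -14.70). ∠KDS = 92.7° gives DS at 51.10° from the x-axis; with |DS| = 16.9, S = (19.82, -1.546). Then |PS| = |S − P| = 8.177.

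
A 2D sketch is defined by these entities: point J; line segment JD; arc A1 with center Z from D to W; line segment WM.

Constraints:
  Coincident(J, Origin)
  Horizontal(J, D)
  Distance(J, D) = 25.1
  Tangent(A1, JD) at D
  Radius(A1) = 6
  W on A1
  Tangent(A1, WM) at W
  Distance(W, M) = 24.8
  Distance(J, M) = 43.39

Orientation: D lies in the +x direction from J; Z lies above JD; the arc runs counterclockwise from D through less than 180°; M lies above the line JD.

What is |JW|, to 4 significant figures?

31.70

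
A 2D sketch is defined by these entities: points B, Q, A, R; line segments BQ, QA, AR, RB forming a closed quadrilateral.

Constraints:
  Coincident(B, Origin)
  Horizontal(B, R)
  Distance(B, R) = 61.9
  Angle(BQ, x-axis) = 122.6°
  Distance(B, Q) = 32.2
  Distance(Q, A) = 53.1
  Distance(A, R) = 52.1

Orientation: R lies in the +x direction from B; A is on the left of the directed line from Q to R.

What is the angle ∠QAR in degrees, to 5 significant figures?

105.54°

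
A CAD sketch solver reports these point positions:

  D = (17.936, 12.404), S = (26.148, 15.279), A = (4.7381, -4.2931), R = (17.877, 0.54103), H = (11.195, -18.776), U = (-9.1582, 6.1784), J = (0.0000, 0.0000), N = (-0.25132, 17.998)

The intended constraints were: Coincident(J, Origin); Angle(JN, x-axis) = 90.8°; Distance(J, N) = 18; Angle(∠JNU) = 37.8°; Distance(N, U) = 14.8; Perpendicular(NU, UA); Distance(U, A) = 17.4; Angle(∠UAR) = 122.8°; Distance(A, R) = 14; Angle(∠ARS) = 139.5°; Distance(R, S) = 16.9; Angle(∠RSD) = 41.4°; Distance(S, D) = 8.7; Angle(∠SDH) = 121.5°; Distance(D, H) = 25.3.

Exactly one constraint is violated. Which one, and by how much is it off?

Distance(D, H) = 25.3 — off by 6.60.

J = (0.00, 0.00) ✓; JN at 90.80° ✓; |JN| = 18.00 ✓; ∠JNU = 37.80° ✓; |NU| = 14.80 ✓; ∠(NU, UA) = 90.00° ✓; |UA| = 17.40 ✓; ∠UAR = 122.8° ✓; |AR| = 14.00 ✓; ∠ARS = 139.5° ✓; |RS| = 16.90 ✓; ∠RSD = 41.40° ✓; |SD| = 8.701 ✓; ∠SDH = 121.5° ✓; |DH| = 31.90 ✗.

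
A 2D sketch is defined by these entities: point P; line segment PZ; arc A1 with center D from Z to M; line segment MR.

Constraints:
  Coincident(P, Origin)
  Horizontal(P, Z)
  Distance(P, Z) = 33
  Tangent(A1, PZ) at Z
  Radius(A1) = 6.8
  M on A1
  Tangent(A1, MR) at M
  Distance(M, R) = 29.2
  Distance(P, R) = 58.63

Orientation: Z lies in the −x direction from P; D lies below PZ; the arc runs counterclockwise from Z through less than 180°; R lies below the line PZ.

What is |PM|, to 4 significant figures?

39.68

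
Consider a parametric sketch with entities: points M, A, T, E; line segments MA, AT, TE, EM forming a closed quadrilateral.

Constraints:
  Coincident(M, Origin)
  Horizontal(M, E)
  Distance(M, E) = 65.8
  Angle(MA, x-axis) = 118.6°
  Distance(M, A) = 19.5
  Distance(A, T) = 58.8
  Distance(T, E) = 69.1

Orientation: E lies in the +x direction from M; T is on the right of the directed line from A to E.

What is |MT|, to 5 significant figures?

39.811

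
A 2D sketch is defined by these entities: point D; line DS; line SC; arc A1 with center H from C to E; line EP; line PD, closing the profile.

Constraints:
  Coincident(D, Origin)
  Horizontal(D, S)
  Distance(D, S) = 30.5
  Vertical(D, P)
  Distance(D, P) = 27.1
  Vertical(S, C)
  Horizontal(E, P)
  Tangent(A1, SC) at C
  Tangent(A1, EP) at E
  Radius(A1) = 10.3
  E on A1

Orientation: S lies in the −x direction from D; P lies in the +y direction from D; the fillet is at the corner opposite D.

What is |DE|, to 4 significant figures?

33.80

D is at the origin; DS is horizontal with |DS| = 30.5 and S on the −x side, so S = (-30.50, 0.000). D and P share the same x with |DP| = 27.1 and P on the +y side, so P = (0.000, 27.10). The virtual corner opposite D is at (-30.50, 27.10). Tangency of A1 to SC means the radius HC is perpendicular to SC and since A1 is tangent to EP there, HE ⟂ EP, with radius 10.3, so the center H sits 10.3 in from both sides at H = (-20.20, 16.80). That places the tangent points at C = (-30.50, 16.80) on SC and E = (-20.20, 27.10) on EP. Then |DE| = |E − D| = 33.80.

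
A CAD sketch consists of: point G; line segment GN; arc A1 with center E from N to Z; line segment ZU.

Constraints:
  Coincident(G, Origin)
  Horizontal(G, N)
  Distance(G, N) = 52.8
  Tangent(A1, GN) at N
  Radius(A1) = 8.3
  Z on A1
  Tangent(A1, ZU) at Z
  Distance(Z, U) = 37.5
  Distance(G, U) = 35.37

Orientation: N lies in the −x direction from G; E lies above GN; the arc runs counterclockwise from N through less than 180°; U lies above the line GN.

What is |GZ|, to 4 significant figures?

47.00

G is at the origin; GN is horizontal with |GN| = 52.8 and N on the −x side, so N = (-52.80, 0.000). Since A1 is tangent to GN there, EN ⟂ GN, so E = N + (0, 8.3) = (-52.80, 8.300). Since EZ ⟂ ZU (tangency), |EU| = √(8.3² + 37.5²) = 38.41 regardless of where Z sits on A1. So U lies on both circle(G, 35.37) and circle(E, 38.41); the above-GN intersection is U = (-20.39, 28.90). Z is the foot of the tangent from U: Z = (-46.94, 2.423).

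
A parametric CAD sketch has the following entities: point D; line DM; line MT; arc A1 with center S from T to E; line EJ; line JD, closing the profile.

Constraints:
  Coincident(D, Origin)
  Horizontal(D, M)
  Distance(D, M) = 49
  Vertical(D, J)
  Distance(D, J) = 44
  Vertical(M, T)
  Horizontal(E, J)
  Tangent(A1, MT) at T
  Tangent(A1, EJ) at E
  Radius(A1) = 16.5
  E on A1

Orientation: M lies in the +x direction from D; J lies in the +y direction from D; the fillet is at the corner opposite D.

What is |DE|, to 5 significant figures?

54.701

The virtual corner opposite D is at (49.000, 44.000). Tangency of A1 to MT means the radius ST is perpendicular to MT and since A1 is tangent to EJ there, SE ⟂ EJ, with radius 16.5, so the center S sits 16.5 in from both sides at S = (32.500, 27.500). That places the tangent points at T = (49.000, 27.500) on MT and E = (32.500, 44.000) on EJ. Then |DE| = |E − D| = 54.701.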